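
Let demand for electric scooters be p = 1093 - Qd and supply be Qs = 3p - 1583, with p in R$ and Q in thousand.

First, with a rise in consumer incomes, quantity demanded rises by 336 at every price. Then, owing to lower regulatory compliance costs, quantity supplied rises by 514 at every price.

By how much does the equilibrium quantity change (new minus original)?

Before the shock: 1093 - p = 3p - 1583 ⇒ 2676 = 4p ⇒ p = 669, Q = 424.
After the shift, demand is Qd = 1429 - p and supply is Qs = 3p - 1069.
Equate the new curves: 1429 - p = 3p - 1069, giving 2498 = 4p, p = 624.5, Q = 804.5.
ΔQ = 804.5 − 424 = +380.5.

+380.5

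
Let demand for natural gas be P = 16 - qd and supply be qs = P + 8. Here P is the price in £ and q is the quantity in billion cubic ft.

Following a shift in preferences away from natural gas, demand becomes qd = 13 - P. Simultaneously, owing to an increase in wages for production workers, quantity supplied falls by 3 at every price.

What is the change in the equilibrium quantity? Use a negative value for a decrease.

Solve the original market: 16 - P = P + 8, hence P = 4 and q = 12.
The shock moves the curves to qd = 13 - P and qs = P + 5.
Clearing the new market: 13 - P = P + 5, so P = 4 and q = 9.
Δq = 9 − 12 = -3.

-3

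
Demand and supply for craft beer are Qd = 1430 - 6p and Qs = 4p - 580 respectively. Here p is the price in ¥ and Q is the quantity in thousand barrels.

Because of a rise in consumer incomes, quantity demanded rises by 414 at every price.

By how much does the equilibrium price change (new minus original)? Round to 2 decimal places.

+41.40

Before the shock: 1430 - 6p = 4p - 580 ⇒ 2010 = 10p ⇒ p = 201, Q = 224.
The new curves are Qd = 1844 - 6p (demand) and Qs = 4p - 580 (supply).
Setting them equal: 1844 - 6p = 4p - 580 → 2424 = 10p, so p = 242.4 and Q = 389.6.
Δp = 242.4 − 201 = +41.40.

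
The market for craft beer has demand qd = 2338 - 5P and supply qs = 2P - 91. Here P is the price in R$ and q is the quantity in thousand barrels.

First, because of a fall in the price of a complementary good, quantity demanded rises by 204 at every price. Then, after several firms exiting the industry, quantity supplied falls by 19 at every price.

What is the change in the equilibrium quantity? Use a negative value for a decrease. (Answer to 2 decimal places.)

+44.71

Original equilibrium: 2338 - 5P = 2P - 91 gives 2429 = 7P, so P = 347 and q = 603.
The new curves are qd = 2542 - 5P (demand) and qs = 2P - 110 (supply).
Clearing the new market: 2542 - 5P = 2P - 110, so P = 2652/7 ≈ 378.8571 and q = 4534/7 ≈ 647.7143.
Δq = 647.7143 − 603 = +44.71.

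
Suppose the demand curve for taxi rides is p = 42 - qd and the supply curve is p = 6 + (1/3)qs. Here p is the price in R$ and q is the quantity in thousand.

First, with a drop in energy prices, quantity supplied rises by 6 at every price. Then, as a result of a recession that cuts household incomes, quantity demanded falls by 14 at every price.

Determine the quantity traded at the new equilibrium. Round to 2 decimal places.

18.00

Original equilibrium: 42 - p = 3p - 18 gives 60 = 4p, so p = 15 and q = 27.
The new curves are qd = 28 - p (demand) and qs = 3p - 12 (supply).
Equate the new curves: 28 - p = 3p - 12, giving 40 = 4p, p = 10, q = 18.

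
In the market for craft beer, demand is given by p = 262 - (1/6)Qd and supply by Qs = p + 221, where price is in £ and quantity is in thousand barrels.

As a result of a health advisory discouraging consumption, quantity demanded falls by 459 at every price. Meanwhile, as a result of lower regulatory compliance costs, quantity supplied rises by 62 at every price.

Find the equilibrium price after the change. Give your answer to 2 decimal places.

Original equilibrium: 1572 - 6p = p + 221 gives 1351 = 7p, so p = 193 and Q = 414.
The shock moves the curves to Qd = 1113 - 6p and Qs = p + 283.
Setting them equal: 1113 - 6p = p + 283 → 830 = 7p, so p = 830/7 ≈ 118.5714 and Q = 2811/7 ≈ 401.5714.

118.57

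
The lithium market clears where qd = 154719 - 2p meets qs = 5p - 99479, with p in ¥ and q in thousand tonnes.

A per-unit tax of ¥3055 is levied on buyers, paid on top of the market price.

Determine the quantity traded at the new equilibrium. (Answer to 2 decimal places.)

77726.71

Original equilibrium: 154719 - 2p = 5p - 99479 gives 254198 = 7p, so p = 36314 and q = 82091.
Since buyers pay the price plus the tax, the effective demand curve becomes qd = 148609 - 2p.
New equilibrium: 148609 - 2p = 5p - 99479 ⇒ 248088 = 7p ⇒ p = 248088/7 ≈ 35441.1429, q = 544087/7 ≈ 77726.7143.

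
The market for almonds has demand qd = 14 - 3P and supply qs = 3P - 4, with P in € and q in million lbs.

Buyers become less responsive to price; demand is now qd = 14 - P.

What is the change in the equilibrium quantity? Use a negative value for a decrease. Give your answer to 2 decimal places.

+4.50

Original equilibrium: 14 - 3P = 3P - 4 gives 18 = 6P, so P = 3 and q = 5.
After the shift, demand is qd = 14 - P and supply is qs = 3P - 4.
Setting them equal: 14 - P = 3P - 4 → 18 = 4P, so P = 4.5 and q = 9.5.
Δq = 9.5 − 5 = +4.50.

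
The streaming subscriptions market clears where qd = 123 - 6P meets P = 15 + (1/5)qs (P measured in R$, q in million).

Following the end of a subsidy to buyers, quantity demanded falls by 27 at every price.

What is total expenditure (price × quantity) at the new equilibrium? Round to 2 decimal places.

Initially, 123 - 6P = 5P - 75, so 198 = 11P and P = 18, q = 15.
With the change applied: demand qd = 96 - 6P, supply qs = 5P - 75.
New equilibrium: 96 - 6P = 5P - 75 ⇒ 171 = 11P ⇒ P = 171/11 ≈ 15.5455, q = 30/11 ≈ 2.7273.
New expenditure = 15.5455 × 2.7273 = 42.40.

42.40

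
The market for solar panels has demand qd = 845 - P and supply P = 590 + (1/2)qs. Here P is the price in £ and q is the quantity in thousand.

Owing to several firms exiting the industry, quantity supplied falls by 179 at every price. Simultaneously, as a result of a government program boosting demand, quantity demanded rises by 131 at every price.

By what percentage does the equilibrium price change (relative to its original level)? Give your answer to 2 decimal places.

+15.31

Before the shock: 845 - P = 2P - 1180 ⇒ 2025 = 3P ⇒ P = 675, q = 170.
With the change applied: demand qd = 976 - P, supply qs = 2P - 1359.
Setting them equal: 976 - P = 2P - 1359 → 2335 = 3P, so P = 2335/3 ≈ 778.3333 and q = 593/3 ≈ 197.6667.
%ΔP = (778.3333 − 675) / 675 × 100 = +15.31%.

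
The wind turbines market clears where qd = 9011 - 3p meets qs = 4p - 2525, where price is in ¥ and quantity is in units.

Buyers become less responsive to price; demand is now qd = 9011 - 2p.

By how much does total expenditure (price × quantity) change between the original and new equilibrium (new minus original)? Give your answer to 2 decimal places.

Original equilibrium: 9011 - 3p = 4p - 2525 gives 11536 = 7p, so p = 1648 and q = 4067.
After the shift, demand is qd = 9011 - 2p and supply is qs = 4p - 2525.
Equate the new curves: 9011 - 2p = 4p - 2525, giving 11536 = 6p, p = 5768/3 ≈ 1922.6667, q = 15497/3 ≈ 5165.6667.
Expenditure moves from 1648×4067 = 6702416 to 1922.6667×5165.6667 = 9931855.1111; change = +3229439.11.

+3229439.11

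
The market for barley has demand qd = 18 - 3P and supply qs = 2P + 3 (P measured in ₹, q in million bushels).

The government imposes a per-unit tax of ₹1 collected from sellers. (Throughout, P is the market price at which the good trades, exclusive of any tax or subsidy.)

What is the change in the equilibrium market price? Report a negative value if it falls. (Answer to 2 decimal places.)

+0.40

Original equilibrium: 18 - 3P = 2P + 3 gives 15 = 5P, so P = 3 and q = 9.
Since sellers keep the price net of the tax, the effective supply curve becomes qs = 2P + 1.
Equate the new curves: 18 - 3P = 2P + 1, giving 17 = 5P, P = 3.4, q = 7.8.
ΔP = 3.4 − 3 = +0.40.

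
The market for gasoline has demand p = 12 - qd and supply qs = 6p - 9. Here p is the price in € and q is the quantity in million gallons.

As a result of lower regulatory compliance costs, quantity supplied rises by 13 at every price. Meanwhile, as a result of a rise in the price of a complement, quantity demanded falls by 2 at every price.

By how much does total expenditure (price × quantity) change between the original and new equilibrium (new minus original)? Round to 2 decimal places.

Initially, 12 - p = 6p - 9, so 21 = 7p and p = 3, q = 9.
With the change applied: demand qd = 10 - p, supply qs = 6p + 4.
Setting them equal: 10 - p = 6p + 4 → 6 = 7p, so p = 6/7 ≈ 0.8571 and q = 64/7 ≈ 9.1429.
Expenditure moves from 3×9 = 27 to 0.8571×9.1429 = 7.8367; change = -19.16.

-19.16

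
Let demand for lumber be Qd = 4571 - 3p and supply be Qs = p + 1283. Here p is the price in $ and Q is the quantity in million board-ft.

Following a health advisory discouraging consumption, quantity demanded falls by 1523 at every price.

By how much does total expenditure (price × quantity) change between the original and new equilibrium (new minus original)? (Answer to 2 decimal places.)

Before the shock: 4571 - 3p = p + 1283 ⇒ 3288 = 4p ⇒ p = 822, Q = 2105.
After the shift, demand is Qd = 3048 - 3p and supply is Qs = p + 1283.
Equate the new curves: 3048 - 3p = p + 1283, giving 1765 = 4p, p = 441.25, Q = 1724.25.
Expenditure moves from 822×2105 = 1730310 to 441.25×1724.25 = 760825.3125; change = -969484.69.

-969484.69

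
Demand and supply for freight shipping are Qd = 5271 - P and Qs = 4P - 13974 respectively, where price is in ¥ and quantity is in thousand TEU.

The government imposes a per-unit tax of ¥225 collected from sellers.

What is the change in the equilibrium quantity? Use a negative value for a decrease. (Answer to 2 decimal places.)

Initially, 5271 - P = 4P - 13974, so 19245 = 5P and P = 3849, Q = 1422.
Since sellers keep the price net of the tax, the effective supply curve becomes Qs = 4P - 14874.
Equate the new curves: 5271 - P = 4P - 14874, giving 20145 = 5P, P = 4029, Q = 1242.
ΔQ = 1242 − 1422 = -180.00.

-180.00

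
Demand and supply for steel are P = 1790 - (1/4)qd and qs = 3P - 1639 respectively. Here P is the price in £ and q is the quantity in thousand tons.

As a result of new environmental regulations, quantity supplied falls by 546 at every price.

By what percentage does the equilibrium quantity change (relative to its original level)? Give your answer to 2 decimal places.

Original equilibrium: 7160 - 4P = 3P - 1639 gives 8799 = 7P, so P = 1257 and q = 2132.
With the change applied: demand qd = 7160 - 4P, supply qs = 3P - 2185.
Setting them equal: 7160 - 4P = 3P - 2185 → 9345 = 7P, so P = 1335 and q = 1820.
%Δq = (1820 − 2132) / 2132 × 100 = -14.63%.

-14.63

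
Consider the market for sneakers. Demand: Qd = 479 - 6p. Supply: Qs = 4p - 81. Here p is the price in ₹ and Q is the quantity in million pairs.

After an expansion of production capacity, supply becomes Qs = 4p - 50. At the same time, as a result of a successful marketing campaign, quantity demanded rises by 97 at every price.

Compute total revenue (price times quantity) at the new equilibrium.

Original equilibrium: 479 - 6p = 4p - 81 gives 560 = 10p, so p = 56 and Q = 143.
The new curves are Qd = 576 - 6p (demand) and Qs = 4p - 50 (supply).
New equilibrium: 576 - 6p = 4p - 50 ⇒ 626 = 10p ⇒ p = 62.6, Q = 200.4.
New expenditure = 62.6 × 200.4 = 12545.04.

12545.04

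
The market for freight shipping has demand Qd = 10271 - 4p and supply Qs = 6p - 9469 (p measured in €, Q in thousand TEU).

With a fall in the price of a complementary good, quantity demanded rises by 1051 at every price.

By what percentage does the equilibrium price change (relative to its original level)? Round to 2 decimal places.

Solve the original market: 10271 - 4p = 6p - 9469, hence p = 1974 and Q = 2375.
The new curves are Qd = 11322 - 4p (demand) and Qs = 6p - 9469 (supply).
Setting them equal: 11322 - 4p = 6p - 9469 → 20791 = 10p, so p = 2079.1 and Q = 3005.6.
%Δp = (2079.1 − 1974) / 1974 × 100 = +5.32%.

+5.32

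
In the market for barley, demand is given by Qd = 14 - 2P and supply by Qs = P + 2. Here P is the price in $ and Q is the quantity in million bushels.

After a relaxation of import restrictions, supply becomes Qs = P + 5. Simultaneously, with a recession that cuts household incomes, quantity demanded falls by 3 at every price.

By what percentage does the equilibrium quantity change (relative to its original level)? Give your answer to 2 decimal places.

Initially, 14 - 2P = P + 2, so 12 = 3P and P = 4, Q = 6.
The new curves are Qd = 11 - 2P (demand) and Qs = P + 5 (supply).
Equate the new curves: 11 - 2P = P + 5, giving 6 = 3P, P = 2, Q = 7.
%ΔQ = (7 − 6) / 6 × 100 = +16.67%.

+16.67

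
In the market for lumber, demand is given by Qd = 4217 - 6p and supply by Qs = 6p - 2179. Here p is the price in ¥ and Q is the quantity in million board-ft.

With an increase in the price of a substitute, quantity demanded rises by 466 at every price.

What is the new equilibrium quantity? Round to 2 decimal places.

Solve the original market: 4217 - 6p = 6p - 2179, hence p = 533 and Q = 1019.
The new curves are Qd = 4683 - 6p (demand) and Qs = 6p - 2179 (supply).
Setting them equal: 4683 - 6p = 6p - 2179 → 6862 = 12p, so p = 3431/6 ≈ 571.8333 and Q = 1252.

1252.00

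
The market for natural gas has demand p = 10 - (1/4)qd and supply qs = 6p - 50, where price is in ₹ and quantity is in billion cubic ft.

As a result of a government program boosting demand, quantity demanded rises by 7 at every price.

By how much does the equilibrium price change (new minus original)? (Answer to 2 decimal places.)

Initially, 40 - 4p = 6p - 50, so 90 = 10p and p = 9, q = 4.
The new curves are qd = 47 - 4p (demand) and qs = 6p - 50 (supply).
Setting them equal: 47 - 4p = 6p - 50 → 97 = 10p, so p = 9.7 and q = 8.2.
Δp = 9.7 − 9 = +0.70.

+0.70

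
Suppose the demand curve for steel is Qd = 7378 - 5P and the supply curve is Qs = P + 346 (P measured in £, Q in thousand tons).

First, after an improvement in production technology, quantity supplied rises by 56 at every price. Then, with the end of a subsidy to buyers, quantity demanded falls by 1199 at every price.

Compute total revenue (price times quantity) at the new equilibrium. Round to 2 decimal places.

Before the shock: 7378 - 5P = P + 346 ⇒ 7032 = 6P ⇒ P = 1172, Q = 1518.
With the change applied: demand Qd = 6179 - 5P, supply Qs = P + 402.
Setting them equal: 6179 - 5P = P + 402 → 5777 = 6P, so P = 5777/6 ≈ 962.8333 and Q = 8189/6 ≈ 1364.8333.
New expenditure = 962.8333 × 1364.8333 = 1314107.03.

1314107.03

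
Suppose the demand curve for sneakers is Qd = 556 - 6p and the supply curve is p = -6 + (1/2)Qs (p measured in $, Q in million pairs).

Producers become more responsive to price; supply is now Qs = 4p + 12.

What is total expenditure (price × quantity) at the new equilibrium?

12490.24

Original equilibrium: 556 - 6p = 2p + 12 gives 544 = 8p, so p = 68 and Q = 148.
After the shift, demand is Qd = 556 - 6p and supply is Qs = 4p + 12.
Setting them equal: 556 - 6p = 4p + 12 → 544 = 10p, so p = 54.4 and Q = 229.6.
New expenditure = 54.4 × 229.6 = 12490.24.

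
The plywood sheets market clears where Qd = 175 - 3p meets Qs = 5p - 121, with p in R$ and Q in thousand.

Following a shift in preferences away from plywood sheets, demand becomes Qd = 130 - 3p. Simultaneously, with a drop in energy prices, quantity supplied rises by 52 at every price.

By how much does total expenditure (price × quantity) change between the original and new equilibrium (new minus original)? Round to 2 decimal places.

Solve the original market: 175 - 3p = 5p - 121, hence p = 37 and Q = 64.
The new curves are Qd = 130 - 3p (demand) and Qs = 5p - 69 (supply).
Setting them equal: 130 - 3p = 5p - 69 → 199 = 8p, so p = 24.875 and Q = 55.375.
Expenditure moves from 37×64 = 2368 to 24.875×55.375 = 1377.453125; change = -990.55.

-990.55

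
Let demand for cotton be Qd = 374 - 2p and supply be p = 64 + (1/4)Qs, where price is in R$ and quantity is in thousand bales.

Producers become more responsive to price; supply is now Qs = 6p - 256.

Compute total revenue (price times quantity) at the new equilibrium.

Before the shock: 374 - 2p = 4p - 256 ⇒ 630 = 6p ⇒ p = 105, Q = 164.
After the shift, demand is Qd = 374 - 2p and supply is Qs = 6p - 256.
Equate the new curves: 374 - 2p = 6p - 256, giving 630 = 8p, p = 78.75, Q = 216.5.
New expenditure = 78.75 × 216.5 = 17049.375.

17049.375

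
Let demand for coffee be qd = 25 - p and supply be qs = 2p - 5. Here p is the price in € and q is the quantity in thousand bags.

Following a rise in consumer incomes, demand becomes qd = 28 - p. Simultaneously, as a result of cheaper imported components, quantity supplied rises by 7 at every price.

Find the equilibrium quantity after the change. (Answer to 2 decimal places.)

Solve the original market: 25 - p = 2p - 5, hence p = 10 and q = 15.
After the shift, demand is qd = 28 - p and supply is qs = 2p + 2.
Clearing the new market: 28 - p = 2p + 2, so p = 26/3 ≈ 8.6667 and q = 58/3 ≈ 19.3333.

19.33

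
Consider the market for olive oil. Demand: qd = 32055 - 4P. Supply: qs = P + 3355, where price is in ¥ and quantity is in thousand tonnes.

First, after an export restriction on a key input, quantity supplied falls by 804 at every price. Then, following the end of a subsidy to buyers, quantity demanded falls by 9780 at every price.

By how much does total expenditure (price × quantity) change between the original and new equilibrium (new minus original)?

-26580668.16

Before the shock: 32055 - 4P = P + 3355 ⇒ 28700 = 5P ⇒ P = 5740, q = 9095.
The new curves are qd = 22275 - 4P (demand) and qs = P + 2551 (supply).
Setting them equal: 22275 - 4P = P + 2551 → 19724 = 5P, so P = 3944.8 and q = 6495.8.
Expenditure moves from 5740×9095 = 52205300 to 3944.8×6495.8 = 25624631.84; change = -26580668.16.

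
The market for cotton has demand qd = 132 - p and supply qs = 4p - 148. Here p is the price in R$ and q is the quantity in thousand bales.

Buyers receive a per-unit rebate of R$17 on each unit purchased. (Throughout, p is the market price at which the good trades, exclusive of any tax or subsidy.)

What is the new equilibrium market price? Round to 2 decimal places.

59.40

Initially, 132 - p = 4p - 148, so 280 = 5p and p = 56, q = 76.
Since buyers' out-of-pocket price is the market price minus the rebate, the effective demand curve becomes qd = 149 - p.
Setting them equal: 149 - p = 4p - 148 → 297 = 5p, so p = 59.4 and q = 89.6.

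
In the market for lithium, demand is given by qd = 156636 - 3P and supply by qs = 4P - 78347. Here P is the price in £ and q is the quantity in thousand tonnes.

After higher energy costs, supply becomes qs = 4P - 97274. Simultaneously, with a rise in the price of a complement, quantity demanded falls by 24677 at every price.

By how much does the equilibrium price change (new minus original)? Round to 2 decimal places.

Original equilibrium: 156636 - 3P = 4P - 78347 gives 234983 = 7P, so P = 33569 and q = 55929.
The new curves are qd = 131959 - 3P (demand) and qs = 4P - 97274 (supply).
Clearing the new market: 131959 - 3P = 4P - 97274, so P = 229233/7 ≈ 32747.5714 and q = 236014/7 ≈ 33716.2857.
ΔP = 32747.5714 − 33569 = -821.43.

-821.43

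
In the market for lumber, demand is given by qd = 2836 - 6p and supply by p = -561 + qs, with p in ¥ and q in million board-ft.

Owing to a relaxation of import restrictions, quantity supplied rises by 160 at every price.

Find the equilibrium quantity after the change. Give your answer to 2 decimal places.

Solve the original market: 2836 - 6p = p + 561, hence p = 325 and q = 886.
The shock moves the curves to qd = 2836 - 6p and qs = p + 721.
New equilibrium: 2836 - 6p = p + 721 ⇒ 2115 = 7p ⇒ p = 2115/7 ≈ 302.1429, q = 7162/7 ≈ 1023.1429.

1023.14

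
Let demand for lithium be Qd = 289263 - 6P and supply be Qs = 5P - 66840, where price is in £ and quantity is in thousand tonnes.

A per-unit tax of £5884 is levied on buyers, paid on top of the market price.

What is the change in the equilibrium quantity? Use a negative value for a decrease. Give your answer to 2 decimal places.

Before the shock: 289263 - 6P = 5P - 66840 ⇒ 356103 = 11P ⇒ P = 32373, Q = 95025.
Since buyers pay the price plus the tax, the effective demand curve becomes Qd = 253959 - 6P.
New equilibrium: 253959 - 6P = 5P - 66840 ⇒ 320799 = 11P ⇒ P = 320799/11 ≈ 29163.5455, Q = 868755/11 ≈ 78977.7273.
ΔQ = 78977.7273 − 95025 = -16047.27.

-16047.27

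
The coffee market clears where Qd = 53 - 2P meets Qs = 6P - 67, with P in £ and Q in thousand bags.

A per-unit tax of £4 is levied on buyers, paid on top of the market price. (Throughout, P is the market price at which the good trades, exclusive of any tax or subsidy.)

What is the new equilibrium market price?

14

Solve the original market: 53 - 2P = 6P - 67, hence P = 15 and Q = 23.
Since buyers pay the price plus the tax, the effective demand curve becomes Qd = 45 - 2P.
Setting them equal: 45 - 2P = 6P - 67 → 112 = 8P, so P = 14 and Q = 17.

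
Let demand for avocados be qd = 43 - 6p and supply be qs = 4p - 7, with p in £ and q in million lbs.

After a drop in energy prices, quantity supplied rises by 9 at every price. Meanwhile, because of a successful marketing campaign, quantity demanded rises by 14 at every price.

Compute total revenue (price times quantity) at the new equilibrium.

132

Original equilibrium: 43 - 6p = 4p - 7 gives 50 = 10p, so p = 5 and q = 13.
The shock moves the curves to qd = 57 - 6p and qs = 4p + 2.
New equilibrium: 57 - 6p = 4p + 2 ⇒ 55 = 10p ⇒ p = 5.5, q = 24.
New expenditure = 5.5 × 24 = 132.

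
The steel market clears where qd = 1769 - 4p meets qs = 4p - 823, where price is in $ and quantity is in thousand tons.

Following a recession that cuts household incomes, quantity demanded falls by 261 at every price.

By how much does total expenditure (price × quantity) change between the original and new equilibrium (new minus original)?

-53456.0625

Original equilibrium: 1769 - 4p = 4p - 823 gives 2592 = 8p, so p = 324 and q = 473.
After the shift, demand is qd = 1508 - 4p and supply is qs = 4p - 823.
Clearing the new market: 1508 - 4p = 4p - 823, so p = 291.375 and q = 342.5.
Expenditure moves from 324×473 = 153252 to 291.375×342.5 = 99795.9375; change = -53456.0625.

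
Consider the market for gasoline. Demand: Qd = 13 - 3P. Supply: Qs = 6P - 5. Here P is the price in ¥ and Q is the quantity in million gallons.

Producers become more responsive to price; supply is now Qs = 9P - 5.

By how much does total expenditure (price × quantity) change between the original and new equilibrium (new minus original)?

-1.25

Before the shock: 13 - 3P = 6P - 5 ⇒ 18 = 9P ⇒ P = 2, Q = 7.
The new curves are Qd = 13 - 3P (demand) and Qs = 9P - 5 (supply).
Equate the new curves: 13 - 3P = 9P - 5, giving 18 = 12P, P = 1.5, Q = 8.5.
Expenditure moves from 2×7 = 14 to 1.5×8.5 = 12.75; change = -1.25.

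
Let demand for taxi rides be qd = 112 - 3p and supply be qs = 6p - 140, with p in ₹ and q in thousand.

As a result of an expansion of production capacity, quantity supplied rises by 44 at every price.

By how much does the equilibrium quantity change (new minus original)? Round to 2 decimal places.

Solve the original market: 112 - 3p = 6p - 140, hence p = 28 and q = 28.
With the change applied: demand qd = 112 - 3p, supply qs = 6p - 96.
New equilibrium: 112 - 3p = 6p - 96 ⇒ 208 = 9p ⇒ p = 208/9 ≈ 23.1111, q = 128/3 ≈ 42.6667.
Δq = 42.6667 − 28 = +14.67.

+14.67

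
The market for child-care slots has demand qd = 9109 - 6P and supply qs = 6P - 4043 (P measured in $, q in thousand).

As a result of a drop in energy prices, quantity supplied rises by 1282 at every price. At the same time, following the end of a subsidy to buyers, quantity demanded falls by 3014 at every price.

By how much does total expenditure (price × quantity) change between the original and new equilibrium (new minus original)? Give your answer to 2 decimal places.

-1545922.00

Original equilibrium: 9109 - 6P = 6P - 4043 gives 13152 = 12P, so P = 1096 and q = 2533.
The new curves are qd = 6095 - 6P (demand) and qs = 6P - 2761 (supply).
Setting them equal: 6095 - 6P = 6P - 2761 → 8856 = 12P, so P = 738 and q = 1667.
Expenditure moves from 1096×2533 = 2776168 to 738×1667 = 1230246; change = -1545922.00.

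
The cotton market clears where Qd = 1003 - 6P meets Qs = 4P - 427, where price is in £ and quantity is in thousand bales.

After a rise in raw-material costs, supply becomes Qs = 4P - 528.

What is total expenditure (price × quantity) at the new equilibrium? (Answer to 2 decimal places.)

12921.64

Original equilibrium: 1003 - 6P = 4P - 427 gives 1430 = 10P, so P = 143 and Q = 145.
The new curves are Qd = 1003 - 6P (demand) and Qs = 4P - 528 (supply).
New equilibrium: 1003 - 6P = 4P - 528 ⇒ 1531 = 10P ⇒ P = 153.1, Q = 84.4.
New expenditure = 153.1 × 84.4 = 12921.64.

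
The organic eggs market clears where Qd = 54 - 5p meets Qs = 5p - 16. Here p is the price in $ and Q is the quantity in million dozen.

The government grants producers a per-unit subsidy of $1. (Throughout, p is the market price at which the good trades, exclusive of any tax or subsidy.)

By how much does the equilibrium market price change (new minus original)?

Before the shock: 54 - 5p = 5p - 16 ⇒ 70 = 10p ⇒ p = 7, Q = 19.
Since sellers receive the price plus the subsidy, the effective supply curve becomes Qs = 5p - 11.
Equate the new curves: 54 - 5p = 5p - 11, giving 65 = 10p, p = 6.5, Q = 21.5.
Δp = 6.5 − 7 = -0.5.

-0.5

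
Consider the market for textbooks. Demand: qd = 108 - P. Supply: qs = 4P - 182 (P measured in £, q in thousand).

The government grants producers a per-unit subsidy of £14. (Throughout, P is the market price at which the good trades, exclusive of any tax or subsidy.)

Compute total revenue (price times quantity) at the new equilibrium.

2864.16

Solve the original market: 108 - P = 4P - 182, hence P = 58 and q = 50.
Since sellers receive the price plus the subsidy, the effective supply curve becomes qs = 4P - 126.
Equate the new curves: 108 - P = 4P - 126, giving 234 = 5P, P = 46.8, q = 61.2.
New expenditure = 46.8 × 61.2 = 2864.16.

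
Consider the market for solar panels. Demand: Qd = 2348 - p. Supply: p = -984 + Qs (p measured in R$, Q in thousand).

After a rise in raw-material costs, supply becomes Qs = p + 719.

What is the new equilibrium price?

814.5

Initially, 2348 - p = p + 984, so 1364 = 2p and p = 682, Q = 1666.
With the change applied: demand Qd = 2348 - p, supply Qs = p + 719.
Equate the new curves: 2348 - p = p + 719, giving 1629 = 2p, p = 814.5, Q = 1533.5.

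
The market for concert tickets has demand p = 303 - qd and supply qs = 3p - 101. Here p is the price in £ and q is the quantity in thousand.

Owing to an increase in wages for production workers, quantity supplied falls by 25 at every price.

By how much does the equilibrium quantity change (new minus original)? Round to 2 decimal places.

Solve the original market: 303 - p = 3p - 101, hence p = 101 and q = 202.
The shock moves the curves to qd = 303 - p and qs = 3p - 126.
New equilibrium: 303 - p = 3p - 126 ⇒ 429 = 4p ⇒ p = 107.25, q = 195.75.
Δq = 195.75 − 202 = -6.25.

-6.25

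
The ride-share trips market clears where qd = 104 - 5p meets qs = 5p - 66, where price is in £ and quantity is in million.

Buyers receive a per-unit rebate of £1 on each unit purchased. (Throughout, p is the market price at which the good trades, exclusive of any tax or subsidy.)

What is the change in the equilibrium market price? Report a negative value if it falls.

Solve the original market: 104 - 5p = 5p - 66, hence p = 17 and q = 19.
Since buyers' out-of-pocket price is the market price minus the rebate, the effective demand curve becomes qd = 109 - 5p.
New equilibrium: 109 - 5p = 5p - 66 ⇒ 175 = 10p ⇒ p = 17.5, q = 21.5.
Δp = 17.5 − 17 = +0.5.

+0.5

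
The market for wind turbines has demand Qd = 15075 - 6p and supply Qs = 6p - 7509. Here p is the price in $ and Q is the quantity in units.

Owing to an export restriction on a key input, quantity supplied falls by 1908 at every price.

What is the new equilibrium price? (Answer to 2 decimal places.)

2041.00

Before the shock: 15075 - 6p = 6p - 7509 ⇒ 22584 = 12p ⇒ p = 1882, Q = 3783.
The shock moves the curves to Qd = 15075 - 6p and Qs = 6p - 9417.
Clearing the new market: 15075 - 6p = 6p - 9417, so p = 2041 and Q = 2829.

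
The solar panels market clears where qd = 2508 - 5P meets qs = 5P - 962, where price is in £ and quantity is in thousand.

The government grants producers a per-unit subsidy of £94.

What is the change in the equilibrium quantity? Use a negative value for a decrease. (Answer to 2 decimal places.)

Original equilibrium: 2508 - 5P = 5P - 962 gives 3470 = 10P, so P = 347 and q = 773.
Since sellers receive the price plus the subsidy, the effective supply curve becomes qs = 5P - 492.
Clearing the new market: 2508 - 5P = 5P - 492, so P = 300 and q = 1008.
Δq = 1008 − 773 = +235.00.

+235.00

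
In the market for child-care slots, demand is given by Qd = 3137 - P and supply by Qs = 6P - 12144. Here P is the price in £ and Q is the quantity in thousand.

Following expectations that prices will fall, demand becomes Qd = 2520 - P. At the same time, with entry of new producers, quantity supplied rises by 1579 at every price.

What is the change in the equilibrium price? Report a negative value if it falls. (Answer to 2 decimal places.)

-313.71

Initially, 3137 - P = 6P - 12144, so 15281 = 7P and P = 2183, Q = 954.
After the shift, demand is Qd = 2520 - P and supply is Qs = 6P - 10565.
Setting them equal: 2520 - P = 6P - 10565 → 13085 = 7P, so P = 13085/7 ≈ 1869.2857 and Q = 4555/7 ≈ 650.7143.
ΔP = 1869.2857 − 2183 = -313.71.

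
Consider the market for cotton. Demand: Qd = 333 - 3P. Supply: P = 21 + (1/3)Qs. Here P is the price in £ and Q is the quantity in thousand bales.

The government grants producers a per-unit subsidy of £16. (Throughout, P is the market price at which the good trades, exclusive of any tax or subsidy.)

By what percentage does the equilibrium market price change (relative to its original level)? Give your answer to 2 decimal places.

Before the shock: 333 - 3P = 3P - 63 ⇒ 396 = 6P ⇒ P = 66, Q = 135.
Since sellers receive the price plus the subsidy, the effective supply curve becomes Qs = 3P - 15.
Clearing the new market: 333 - 3P = 3P - 15, so P = 58 and Q = 159.
%ΔP = (58 − 66) / 66 × 100 = -12.12%.

-12.12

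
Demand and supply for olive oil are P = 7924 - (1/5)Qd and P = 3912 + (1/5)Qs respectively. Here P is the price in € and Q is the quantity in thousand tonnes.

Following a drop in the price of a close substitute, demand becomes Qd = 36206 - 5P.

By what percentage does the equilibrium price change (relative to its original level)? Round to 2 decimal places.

Solve the original market: 39620 - 5P = 5P - 19560, hence P = 5918 and Q = 10030.
With the change applied: demand Qd = 36206 - 5P, supply Qs = 5P - 19560.
Setting them equal: 36206 - 5P = 5P - 19560 → 55766 = 10P, so P = 5576.6 and Q = 8323.
%ΔP = (5576.6 − 5918) / 5918 × 100 = -5.77%.

-5.77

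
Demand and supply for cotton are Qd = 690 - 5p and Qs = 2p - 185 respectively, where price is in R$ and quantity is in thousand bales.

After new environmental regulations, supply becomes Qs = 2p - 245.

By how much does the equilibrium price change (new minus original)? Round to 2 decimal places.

Before the shock: 690 - 5p = 2p - 185 ⇒ 875 = 7p ⇒ p = 125, Q = 65.
The new curves are Qd = 690 - 5p (demand) and Qs = 2p - 245 (supply).
New equilibrium: 690 - 5p = 2p - 245 ⇒ 935 = 7p ⇒ p = 935/7 ≈ 133.5714, Q = 155/7 ≈ 22.1429.
Δp = 133.5714 − 125 = +8.57.

+8.57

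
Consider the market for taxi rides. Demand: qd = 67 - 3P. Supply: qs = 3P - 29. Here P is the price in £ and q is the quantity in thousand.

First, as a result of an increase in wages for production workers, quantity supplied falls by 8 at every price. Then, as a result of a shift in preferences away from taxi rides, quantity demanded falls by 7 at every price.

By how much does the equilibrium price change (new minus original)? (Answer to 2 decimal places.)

Initially, 67 - 3P = 3P - 29, so 96 = 6P and P = 16, q = 19.
After the shift, demand is qd = 60 - 3P and supply is qs = 3P - 37.
Clearing the new market: 60 - 3P = 3P - 37, so P = 97/6 ≈ 16.1667 and q = 11.5.
ΔP = 16.1667 − 16 = +0.17.

+0.17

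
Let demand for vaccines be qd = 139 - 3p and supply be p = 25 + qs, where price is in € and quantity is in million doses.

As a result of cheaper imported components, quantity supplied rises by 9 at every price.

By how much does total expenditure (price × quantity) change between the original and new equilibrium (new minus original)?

+225.5625

Initially, 139 - 3p = p - 25, so 164 = 4p and p = 41, q = 16.
The new curves are qd = 139 - 3p (demand) and qs = p - 16 (supply).
New equilibrium: 139 - 3p = p - 16 ⇒ 155 = 4p ⇒ p = 38.75, q = 22.75.
Expenditure moves from 41×16 = 656 to 38.75×22.75 = 881.5625; change = +225.5625.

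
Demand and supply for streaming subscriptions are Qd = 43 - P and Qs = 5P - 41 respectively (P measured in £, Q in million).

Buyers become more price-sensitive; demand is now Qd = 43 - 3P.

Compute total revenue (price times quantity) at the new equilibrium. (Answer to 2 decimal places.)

Initially, 43 - P = 5P - 41, so 84 = 6P and P = 14, Q = 29.
After the shift, demand is Qd = 43 - 3P and supply is Qs = 5P - 41.
Equate the new curves: 43 - 3P = 5P - 41, giving 84 = 8P, P = 10.5, Q = 11.5.
New expenditure = 10.5 × 11.5 = 120.75.

120.75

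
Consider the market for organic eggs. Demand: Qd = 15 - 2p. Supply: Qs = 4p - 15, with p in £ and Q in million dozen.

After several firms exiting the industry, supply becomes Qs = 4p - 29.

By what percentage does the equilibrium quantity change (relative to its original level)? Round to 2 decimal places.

-93.33

Solve the original market: 15 - 2p = 4p - 15, hence p = 5 and Q = 5.
With the change applied: demand Qd = 15 - 2p, supply Qs = 4p - 29.
New equilibrium: 15 - 2p = 4p - 29 ⇒ 44 = 6p ⇒ p = 22/3 ≈ 7.3333, Q = 1/3 ≈ 0.3333.
%ΔQ = (0.3333 − 5) / 5 × 100 = -93.33%.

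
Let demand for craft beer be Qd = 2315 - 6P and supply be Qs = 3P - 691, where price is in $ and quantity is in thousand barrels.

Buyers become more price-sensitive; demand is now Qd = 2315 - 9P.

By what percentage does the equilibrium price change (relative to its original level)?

-25

Solve the original market: 2315 - 6P = 3P - 691, hence P = 334 and Q = 311.
With the change applied: demand Qd = 2315 - 9P, supply Qs = 3P - 691.
New equilibrium: 2315 - 9P = 3P - 691 ⇒ 3006 = 12P ⇒ P = 250.5, Q = 60.5.
%ΔP = (250.5 − 334) / 334 × 100 = -25%.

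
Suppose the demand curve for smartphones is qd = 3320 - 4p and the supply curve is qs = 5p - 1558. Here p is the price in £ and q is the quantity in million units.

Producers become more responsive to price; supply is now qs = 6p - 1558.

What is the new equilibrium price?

487.8

Solve the original market: 3320 - 4p = 5p - 1558, hence p = 542 and q = 1152.
After the shift, demand is qd = 3320 - 4p and supply is qs = 6p - 1558.
Clearing the new market: 3320 - 4p = 6p - 1558, so p = 487.8 and q = 1368.8.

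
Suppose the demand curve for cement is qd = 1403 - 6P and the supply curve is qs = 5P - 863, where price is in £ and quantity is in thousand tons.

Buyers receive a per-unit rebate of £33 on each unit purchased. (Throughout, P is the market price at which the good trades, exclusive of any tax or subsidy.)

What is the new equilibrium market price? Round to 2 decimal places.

Solve the original market: 1403 - 6P = 5P - 863, hence P = 206 and q = 167.
Since buyers' out-of-pocket price is the market price minus the rebate, the effective demand curve becomes qd = 1601 - 6P.
Equate the new curves: 1601 - 6P = 5P - 863, giving 2464 = 11P, P = 224, q = 257.

224.00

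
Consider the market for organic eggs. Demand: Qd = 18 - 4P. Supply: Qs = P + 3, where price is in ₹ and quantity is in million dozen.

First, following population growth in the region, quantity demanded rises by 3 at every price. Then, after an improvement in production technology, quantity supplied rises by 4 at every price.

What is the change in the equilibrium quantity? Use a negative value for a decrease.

Initially, 18 - 4P = P + 3, so 15 = 5P and P = 3, Q = 6.
After the shift, demand is Qd = 21 - 4P and supply is Qs = P + 7.
New equilibrium: 21 - 4P = P + 7 ⇒ 14 = 5P ⇒ P = 2.8, Q = 9.8.
ΔQ = 9.8 − 6 = +3.8.

+3.8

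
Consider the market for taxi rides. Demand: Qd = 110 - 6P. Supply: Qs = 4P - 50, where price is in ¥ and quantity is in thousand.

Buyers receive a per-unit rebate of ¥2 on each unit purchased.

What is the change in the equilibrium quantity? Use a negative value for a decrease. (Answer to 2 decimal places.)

+4.80

Initially, 110 - 6P = 4P - 50, so 160 = 10P and P = 16, Q = 14.
Since buyers' out-of-pocket price is the market price minus the rebate, the effective demand curve becomes Qd = 122 - 6P.
Setting them equal: 122 - 6P = 4P - 50 → 172 = 10P, so P = 17.2 and Q = 18.8.
ΔQ = 18.8 − 14 = +4.80.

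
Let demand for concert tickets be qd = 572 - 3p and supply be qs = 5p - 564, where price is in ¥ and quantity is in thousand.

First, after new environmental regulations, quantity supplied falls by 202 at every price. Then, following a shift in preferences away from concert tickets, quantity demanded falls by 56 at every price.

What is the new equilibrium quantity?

35.25

Original equilibrium: 572 - 3p = 5p - 564 gives 1136 = 8p, so p = 142 and q = 146.
After the shift, demand is qd = 516 - 3p and supply is qs = 5p - 766.
Clearing the new market: 516 - 3p = 5p - 766, so p = 160.25 and q = 35.25.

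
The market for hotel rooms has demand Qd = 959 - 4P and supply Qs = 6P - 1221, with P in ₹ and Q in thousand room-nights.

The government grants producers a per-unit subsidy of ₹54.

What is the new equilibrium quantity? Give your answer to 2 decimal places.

216.60

Original equilibrium: 959 - 4P = 6P - 1221 gives 2180 = 10P, so P = 218 and Q = 87.
Since sellers receive the price plus the subsidy, the effective supply curve becomes Qs = 6P - 897.
Equate the new curves: 959 - 4P = 6P - 897, giving 1856 = 10P, P = 185.6, Q = 216.6.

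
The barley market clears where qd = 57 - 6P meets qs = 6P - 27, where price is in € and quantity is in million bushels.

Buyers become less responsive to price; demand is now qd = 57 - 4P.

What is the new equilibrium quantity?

Solve the original market: 57 - 6P = 6P - 27, hence P = 7 and q = 15.
The shock moves the curves to qd = 57 - 4P and qs = 6P - 27.
Setting them equal: 57 - 4P = 6P - 27 → 84 = 10P, so P = 8.4 and q = 23.4.

23.4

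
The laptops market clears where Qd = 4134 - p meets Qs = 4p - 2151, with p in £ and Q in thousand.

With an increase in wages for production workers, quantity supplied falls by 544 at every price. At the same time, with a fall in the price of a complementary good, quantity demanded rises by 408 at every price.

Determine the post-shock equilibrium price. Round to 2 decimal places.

1447.40

Solve the original market: 4134 - p = 4p - 2151, hence p = 1257 and Q = 2877.
The shock moves the curves to Qd = 4542 - p and Qs = 4p - 2695.
Setting them equal: 4542 - p = 4p - 2695 → 7237 = 5p, so p = 1447.4 and Q = 3094.6.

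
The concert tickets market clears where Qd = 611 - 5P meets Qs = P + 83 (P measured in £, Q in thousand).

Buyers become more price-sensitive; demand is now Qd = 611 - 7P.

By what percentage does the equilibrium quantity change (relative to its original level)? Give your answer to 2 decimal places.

Initially, 611 - 5P = P + 83, so 528 = 6P and P = 88, Q = 171.
After the shift, demand is Qd = 611 - 7P and supply is Qs = P + 83.
Clearing the new market: 611 - 7P = P + 83, so P = 66 and Q = 149.
%ΔQ = (149 − 171) / 171 × 100 = -12.87%.

-12.87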